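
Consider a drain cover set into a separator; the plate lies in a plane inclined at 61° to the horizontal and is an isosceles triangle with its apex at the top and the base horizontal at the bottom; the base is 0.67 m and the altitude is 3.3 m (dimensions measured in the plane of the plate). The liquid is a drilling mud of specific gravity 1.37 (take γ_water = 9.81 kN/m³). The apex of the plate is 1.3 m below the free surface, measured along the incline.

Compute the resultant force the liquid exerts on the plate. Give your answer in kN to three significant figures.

γ = 1.37 × 9.81 = 13.4397 kN/m³.
Let θ = 61° be the plate's angle to the horizontal; measure y along the incline from where the plane meets the free surface. Vertical depth h = y·sinθ with sinθ = 0.874620.
With the apex up, the centroid sits 2h/3 = 2 × 3.3/3 = 2.2 m below the apex, so y_c = 1.3 + 2.2 = 3.5 m and h_c = 3.5 × 0.874620 = 3.06117 m.
A = ½ × 0.67 × 3.3 = 1.1055 m².
Resultant F = γ·h_c·A = 13.4397 × 3.06117 × 1.1055 = 45.4816 kN.

F ≈ 45.5 kN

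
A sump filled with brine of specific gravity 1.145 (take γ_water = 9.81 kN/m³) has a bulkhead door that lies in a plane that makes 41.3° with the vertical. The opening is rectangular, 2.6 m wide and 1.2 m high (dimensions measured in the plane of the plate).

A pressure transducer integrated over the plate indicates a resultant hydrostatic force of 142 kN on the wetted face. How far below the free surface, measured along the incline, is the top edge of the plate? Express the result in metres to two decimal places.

γ = 1.145 × 9.81 = 11.23245 kN/m³.
A = 2.6 × 1.2 = 3.12 m².
From F = γ·h_c·A, the centroid depth is h_c = 142/(11.23245 × 3.12) = 4.05191 m.
The plate makes 41.3° with the vertical, i.e. θ = 90° − 41.3° = 48.7° to the horizontal. Measuring y along the incline from the free-surface line, vertical depth h = y·sinθ with sinθ = 0.751264.
Along the incline, y_c = h_c/sinθ = 4.05191/0.751264 = 5.39346 m.
The centroid lies 1.2/2 = 0.6 m below the top edge, so the top edge sits at y_top = 5.39346 − 0.6 = 4.79346 m along the incline.

y_top ≈ 4.79 m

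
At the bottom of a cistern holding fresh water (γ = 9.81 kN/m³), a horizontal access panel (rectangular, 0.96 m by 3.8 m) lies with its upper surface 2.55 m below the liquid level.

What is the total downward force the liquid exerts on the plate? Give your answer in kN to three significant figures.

F ≈ 91.3 kN

γ = 9.81 kN/m³.
The plate is horizontal, so pressure is uniform at p = γ·h = 9.81 × 2.55 = 25.0155 kN/m².
A = 0.96 × 3.8 = 3.648 m².
F = p·A = 25.0155 × 3.648 = 91.2565 kN.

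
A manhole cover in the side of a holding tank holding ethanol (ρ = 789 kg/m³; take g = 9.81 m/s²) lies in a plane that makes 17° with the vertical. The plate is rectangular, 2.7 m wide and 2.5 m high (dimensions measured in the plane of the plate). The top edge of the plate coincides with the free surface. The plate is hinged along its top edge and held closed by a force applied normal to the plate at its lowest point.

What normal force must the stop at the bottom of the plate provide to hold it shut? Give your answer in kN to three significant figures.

γ = ρg = 789 × 9.81 / 1000 = 7.74009 kN/m³.
The plate makes 17° with the vertical, i.e. θ = 90° − 17° = 73° to the horizontal. Measuring y along the incline from the free-surface line, vertical depth h = y·sinθ with sinθ = 0.956305.
The centroid lies 2.5/2 = 1.25 m below the top edge, so y_c = 1.25 m and h_c = 1.25 × 0.956305 = 1.19538 m.
A = 2.7 × 2.5 = 6.75 m².
Resultant F = γ·h_c·A = 7.74009 × 1.19538 × 6.75 = 62.4534 kN.
I_c = b·h³/12 = 2.7 × 2.5³/12 = 3.51562 m⁴.
Centre of pressure: y_p = y_c + I_c/(y_c·A) = 1.25 + 3.51562/(1.25 × 6.75) = 1.25 + 0.416666 = 1.66667 m along the plane.
The resultant acts 1.25 + 0.416666 = 1.66667 m (along the plate) below the hinge at the top edge, so the moment about the hinge is M = F × 1.66667 = 62.4534 × 1.66667 = 104.089 kN·m.
A normal force at the bottom, 2.5 m from the hinge, must supply this moment: P = 104.089/2.5 = 41.6356 kN.

P ≈ 41.6 kN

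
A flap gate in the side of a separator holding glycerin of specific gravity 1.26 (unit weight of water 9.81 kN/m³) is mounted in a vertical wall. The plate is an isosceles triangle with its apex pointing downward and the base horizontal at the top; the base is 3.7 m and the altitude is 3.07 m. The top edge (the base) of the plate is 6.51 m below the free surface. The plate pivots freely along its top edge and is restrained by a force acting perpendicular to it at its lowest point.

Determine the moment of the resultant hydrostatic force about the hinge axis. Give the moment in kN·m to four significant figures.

M ≈ 578.0 kN·m

γ = 1.26 × 9.81 = 12.3606 kN/m³.
With the apex down, the centroid sits h/3 = 3.07/3 = 1.02333 m below the base (the top edge), so the centroid depth is h_c = 6.51 + 1.02333 = 7.53333 m.
A = ½ × 3.7 × 3.07 = 5.6795 m².
Resultant F = γ·h_c·A = 12.3606 × 7.53333 × 5.6795 = 528.855 kN.
I_c = b·h³/36 = 3.7 × 3.07³/36 = 2.97382 m⁴.
Centre of pressure: y_p = y_c + I_c/(y_c·A) = 7.53333 + 2.97382/(7.53333 × 5.6795) = 7.53333 + 0.0695052 = 7.60284 m along the plane.
The resultant acts 1.02333 + 0.0695052 = 1.09284 m (along the plate) below the hinge at the top edge, so the moment about the hinge is M = F × 1.09284 = 528.855 × 1.09284 = 577.954 kN·m.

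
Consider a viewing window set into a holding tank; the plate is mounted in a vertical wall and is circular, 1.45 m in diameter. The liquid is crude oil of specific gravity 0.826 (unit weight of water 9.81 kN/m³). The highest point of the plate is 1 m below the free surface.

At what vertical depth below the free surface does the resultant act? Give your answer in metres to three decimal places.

γ = 0.826 × 9.81 = 8.10306 kN/m³.
The centroid is at the centre, 0.725 m below the top of the plate, so the centroid depth is h_c = 1 + 0.725 = 1.725 m.
A = π(0.725)² = 1.6513 m².
Resultant F = γ·h_c·A = 8.10306 × 1.725 × 1.6513 = 23.0815 kN.
I_c = πr⁴/4 = π × 0.725⁴/4 = 0.216991 m⁴.
Centre of pressure: y_p = y_c + I_c/(y_c·A) = 1.725 + 0.216991/(1.725 × 1.6513) = 1.725 + 0.0761775 = 1.80118 m along the plane.

h_p = 1.801 m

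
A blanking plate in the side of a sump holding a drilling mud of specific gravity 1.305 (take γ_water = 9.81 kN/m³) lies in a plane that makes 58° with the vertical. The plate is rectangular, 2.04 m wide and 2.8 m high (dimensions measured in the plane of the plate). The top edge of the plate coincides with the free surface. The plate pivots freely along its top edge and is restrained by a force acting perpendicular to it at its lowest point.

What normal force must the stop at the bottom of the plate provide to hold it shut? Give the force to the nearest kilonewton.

γ = 1.305 × 9.81 = 12.80205 kN/m³.
The plate makes 58° with the vertical, i.e. θ = 90° − 58° = 32° to the horizontal. Measuring y along the incline from the free-surface line, vertical depth h = y·sinθ with sinθ = 0.529919.
The centroid lies 2.8/2 = 1.4 m below the top edge, so y_c = 1.4 m and h_c = 1.4 × 0.529919 = 0.741887 m.
A = 2.04 × 2.8 = 5.712 m².
Resultant F = γ·h_c·A = 12.80205 × 0.741887 × 5.712 = 54.2507 kN.
I_c = b·h³/12 = 2.04 × 2.8³/12 = 3.73184 m⁴.
Centre of pressure: y_p = y_c + I_c/(y_c·A) = 1.4 + 3.73184/(1.4 × 5.712) = 1.4 + 0.466667 = 1.86667 m along the plane.
The resultant acts 1.4 + 0.466667 = 1.86667 m (along the plate) below the hinge at the top edge, so the moment about the hinge is M = F × 1.86667 = 54.2507 × 1.86667 = 101.268 kN·m.
A normal force at the bottom, 2.8 m from the hinge, must supply this moment: P = 101.268/2.8 = 36.1671 kN.

P ≈ 36 kN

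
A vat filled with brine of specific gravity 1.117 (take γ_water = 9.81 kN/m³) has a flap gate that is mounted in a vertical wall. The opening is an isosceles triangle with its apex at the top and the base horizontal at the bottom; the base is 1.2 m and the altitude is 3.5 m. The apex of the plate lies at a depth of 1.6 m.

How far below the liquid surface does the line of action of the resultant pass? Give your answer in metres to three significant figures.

γ = 1.117 × 9.81 = 10.95777 kN/m³.
With the apex up, the centroid sits 2h/3 = 2 × 3.5/3 = 2.33333 m below the apex, so the centroid depth is h_c = 1.6 + 2.33333 = 3.93333 m.
A = ½ × 1.2 × 3.5 = 2.1 m².
Resultant F = γ·h_c·A = 10.95777 × 3.93333 × 2.1 = 90.5111 kN.
I_c = b·h³/36 = 1.2 × 3.5³/36 = 1.42917 m⁴.
Centre of pressure: y_p = y_c + I_c/(y_c·A) = 3.93333 + 1.42917/(3.93333 × 2.1) = 3.93333 + 0.173023 = 4.10635 m along the plane.

h_p = 4.11 m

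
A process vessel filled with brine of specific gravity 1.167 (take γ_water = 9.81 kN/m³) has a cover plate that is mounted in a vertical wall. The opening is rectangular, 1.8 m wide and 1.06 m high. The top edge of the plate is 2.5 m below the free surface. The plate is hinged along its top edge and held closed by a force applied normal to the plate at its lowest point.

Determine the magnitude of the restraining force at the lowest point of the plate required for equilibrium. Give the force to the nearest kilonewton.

γ = 1.167 × 9.81 = 11.44827 kN/m³.
The centroid lies 1.06/2 = 0.53 m below the top edge, so the centroid depth is h_c = 2.5 + 0.53 = 3.03 m.
A = 1.8 × 1.06 = 1.908 m².
Resultant F = γ·h_c·A = 11.44827 × 3.03 × 1.908 = 66.1852 kN.
I_c = b·h³/12 = 1.8 × 1.06³/12 = 0.178652 m⁴.
Centre of pressure: y_p = y_c + I_c/(y_c·A) = 3.03 + 0.178652/(3.03 × 1.908) = 3.03 + 0.030902 = 3.0609 m along the plane.
The resultant acts 0.53 + 0.030902 = 0.560902 m (along the plate) below the hinge at the top edge, so the moment about the hinge is M = F × 0.560902 = 66.1852 × 0.560902 = 37.1234 kN·m.
A normal force at the bottom, 1.06 m from the hinge, must supply this moment: P = 37.1234/1.06 = 35.0221 kN.

P ≈ 35 kN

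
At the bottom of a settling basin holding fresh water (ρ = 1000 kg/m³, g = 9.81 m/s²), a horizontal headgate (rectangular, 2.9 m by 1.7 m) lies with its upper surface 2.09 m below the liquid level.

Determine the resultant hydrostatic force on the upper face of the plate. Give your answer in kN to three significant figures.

F ≈ 101 kN

γ = ρg = 1000 × 9.81 = 9810 N/m³ = 9.81 kN/m³.
The plate is horizontal, so pressure is uniform at p = γ·h = 9.81 × 2.09 = 20.5029 kN/m².
A = 2.9 × 1.7 = 4.93 m².
F = p·A = 20.5029 × 4.93 = 101.079 kN.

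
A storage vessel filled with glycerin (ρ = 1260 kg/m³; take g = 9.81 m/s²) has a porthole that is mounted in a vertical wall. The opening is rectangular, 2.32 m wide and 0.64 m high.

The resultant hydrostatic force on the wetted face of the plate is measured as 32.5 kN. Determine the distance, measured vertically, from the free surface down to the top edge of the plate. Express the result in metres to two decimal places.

γ = ρg = 1260 × 9.81 / 1000 = 12.3606 kN/m³.
A = 2.32 × 0.64 = 1.4848 m².
From F = γ·h_c·A, the centroid depth is h_c = 32.5/(12.3606 × 1.4848) = 1.77083 m.
The centroid lies 0.64/2 = 0.32 m below the top edge, so the top edge sits at h_top = 1.77083 − 0.32 = 1.45083 m below the surface.

d_top ≈ 1.45 m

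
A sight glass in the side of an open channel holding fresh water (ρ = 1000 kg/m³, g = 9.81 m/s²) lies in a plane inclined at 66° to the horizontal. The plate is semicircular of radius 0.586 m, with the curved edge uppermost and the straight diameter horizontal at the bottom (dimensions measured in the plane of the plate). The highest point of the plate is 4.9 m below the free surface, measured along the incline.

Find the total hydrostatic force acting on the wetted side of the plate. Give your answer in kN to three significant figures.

γ = ρg = 1000 × 9.81 = 9810 N/m³ = 9.81 kN/m³.
Let θ = 66° be the plate's angle to the horizontal; measure y along the incline from where the plane meets the free surface. Vertical depth h = y·sinθ with sinθ = 0.913545.
The centroid lies 4r/(3π) = 0.248706 m above the diameter, so r − 4r/(3π) = 0.586 − 0.248706 = 0.337294 m below the topmost point, so y_c = 4.9 + 0.337294 = 5.23729 m and h_c = 5.23729 × 0.913545 = 4.7845 m.
A = πr²/2 = π × 0.586²/2 = 0.539405 m².
Resultant F = γ·h_c·A = 9.81 × 4.7845 × 0.539405 = 25.3175 kN.

F ≈ 25.3 kN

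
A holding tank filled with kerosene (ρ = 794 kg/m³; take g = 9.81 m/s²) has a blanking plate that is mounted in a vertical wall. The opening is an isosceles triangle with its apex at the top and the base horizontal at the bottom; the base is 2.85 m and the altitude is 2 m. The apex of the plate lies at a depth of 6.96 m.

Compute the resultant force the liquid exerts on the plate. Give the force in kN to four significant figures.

γ = ρg = 794 × 9.81 / 1000 = 7.78914 kN/m³.
With the apex up, the centroid sits 2h/3 = 2 × 2/3 = 1.33333 m below the apex, so the centroid depth is h_c = 6.96 + 1.33333 = 8.29333 m.
A = ½ × 2.85 × 2 = 2.85 m².
Resultant F = γ·h_c·A = 7.78914 × 8.29333 × 2.85 = 184.104 kN.

F ≈ 184.1 kN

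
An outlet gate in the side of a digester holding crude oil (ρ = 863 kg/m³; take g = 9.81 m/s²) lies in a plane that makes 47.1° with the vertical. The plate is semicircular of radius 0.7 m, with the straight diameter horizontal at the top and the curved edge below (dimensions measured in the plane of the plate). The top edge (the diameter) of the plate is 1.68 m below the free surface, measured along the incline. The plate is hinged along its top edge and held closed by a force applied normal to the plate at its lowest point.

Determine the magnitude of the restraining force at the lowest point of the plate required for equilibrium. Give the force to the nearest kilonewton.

P ≈ 4 kN

γ = ρg = 863 × 9.81 / 1000 = 8.46603 kN/m³.
The plate makes 47.1° with the vertical, i.e. θ = 90° − 47.1° = 42.9° to the horizontal. Measuring y along the incline from the free-surface line, vertical depth h = y·sinθ with sinθ = 0.680721.
The centroid of a semicircle lies 4r/(3π) = 0.297089 m from the diameter, here below the top edge, so y_c = 1.68 + 0.297089 = 1.97709 m and h_c = 1.97709 × 0.680721 = 1.34585 m.
A = πr²/2 = π × 0.7²/2 = 0.76969 m².
Resultant F = γ·h_c·A = 8.46603 × 1.34585 × 0.76969 = 8.76985 kN.
I_c = (π/8 − 8/(9π))·r⁴ = 0.109757 × 0.7⁴ = 0.0263527 m⁴.
Centre of pressure: y_p = y_c + I_c/(y_c·A) = 1.97709 + 0.0263527/(1.97709 × 0.76969) = 1.97709 + 0.0173174 = 1.99441 m along the plane.
The resultant acts 0.297089 + 0.0173174 = 0.314406 m (along the plate) below the hinge at the top edge, so the moment about the hinge is M = F × 0.314406 = 8.76985 × 0.314406 = 2.75729 kN·m.
A normal force at the bottom, 0.7 m from the hinge, must supply this moment: P = 2.75729/0.7 = 3.93899 kN.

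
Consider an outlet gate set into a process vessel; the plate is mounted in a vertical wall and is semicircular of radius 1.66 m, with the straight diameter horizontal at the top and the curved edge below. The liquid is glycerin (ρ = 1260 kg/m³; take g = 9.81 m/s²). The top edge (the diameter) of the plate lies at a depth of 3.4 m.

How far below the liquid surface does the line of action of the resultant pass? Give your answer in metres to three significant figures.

γ = ρg = 1260 × 9.81 / 1000 = 12.3606 kN/m³.
The centroid of a semicircle lies 4r/(3π) = 0.704526 m from the diameter, here below the top edge, so the centroid depth is h_c = 3.4 + 0.704526 = 4.10453 m.
A = πr²/2 = π × 1.66²/2 = 4.32849 m².
Resultant F = γ·h_c·A = 12.3606 × 4.10453 × 4.32849 = 219.604 kN.
I_c = (π/8 − 8/(9π))·r⁴ = 0.109757 × 1.66⁴ = 0.833421 m⁴.
Centre of pressure: y_p = y_c + I_c/(y_c·A) = 4.10453 + 0.833421/(4.10453 × 4.32849) = 4.10453 + 0.0469099 = 4.15144 m along the plane.

h_p = 4.15 m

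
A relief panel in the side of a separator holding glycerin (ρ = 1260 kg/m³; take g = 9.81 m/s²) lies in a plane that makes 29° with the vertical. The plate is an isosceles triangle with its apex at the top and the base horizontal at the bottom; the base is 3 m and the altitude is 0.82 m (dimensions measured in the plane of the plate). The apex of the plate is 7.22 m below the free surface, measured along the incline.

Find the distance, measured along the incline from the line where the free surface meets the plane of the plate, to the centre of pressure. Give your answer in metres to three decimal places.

y_p = 7.771 m

γ = ρg = 1260 × 9.81 / 1000 = 12.3606 kN/m³.
The plate makes 29° with the vertical, i.e. θ = 90° − 29° = 61° to the horizontal. Measuring y along the incline from the free-surface line, vertical depth h = y·sinθ with sinθ = 0.874620.
With the apex up, the centroid sits 2h/3 = 2 × 0.82/3 = 0.546667 m below the apex, so y_c = 7.22 + 0.546667 = 7.76667 m and h_c = 7.76667 × 0.874620 = 6.79288 m.
A = ½ × 3 × 0.82 = 1.23 m².
Resultant F = γ·h_c·A = 12.3606 × 6.79288 × 1.23 = 103.276 kN.
I_c = b·h³/36 = 3 × 0.82³/36 = 0.0459473 m⁴.
Centre of pressure: y_p = y_c + I_c/(y_c·A) = 7.76667 + 0.0459473/(7.76667 × 1.23) = 7.76667 + 0.00480972 = 7.77148 m along the plane.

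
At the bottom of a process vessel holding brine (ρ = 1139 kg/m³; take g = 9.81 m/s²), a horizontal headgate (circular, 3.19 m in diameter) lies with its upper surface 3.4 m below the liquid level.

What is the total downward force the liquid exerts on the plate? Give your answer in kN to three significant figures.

F ≈ 304 kN

γ = ρg = 1139 × 9.81 / 1000 = 11.17359 kN/m³.
The plate is horizontal, so pressure is uniform at p = γ·h = 11.17359 × 3.4 = 37.9902 kN/m².
A = π(1.595)² = 7.99229 m².
F = p·A = 37.9902 × 7.99229 = 303.629 kN.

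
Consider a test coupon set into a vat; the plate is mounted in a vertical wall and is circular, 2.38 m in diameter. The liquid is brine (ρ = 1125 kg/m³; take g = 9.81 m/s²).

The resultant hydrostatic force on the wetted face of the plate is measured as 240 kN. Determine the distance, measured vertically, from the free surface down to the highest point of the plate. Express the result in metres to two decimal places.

γ = ρg = 1125 × 9.81 / 1000 = 11.03625 kN/m³.
A = π(1.19)² = 4.44881 m².
From F = γ·h_c·A, the centroid depth is h_c = 240/(11.03625 × 4.44881) = 4.88816 m.
The centroid is at the centre, 1.19 m below the top of the plate, so the highest point sits at h_top = 4.88816 − 1.19 = 3.69816 m below the surface.

d_top ≈ 3.70 m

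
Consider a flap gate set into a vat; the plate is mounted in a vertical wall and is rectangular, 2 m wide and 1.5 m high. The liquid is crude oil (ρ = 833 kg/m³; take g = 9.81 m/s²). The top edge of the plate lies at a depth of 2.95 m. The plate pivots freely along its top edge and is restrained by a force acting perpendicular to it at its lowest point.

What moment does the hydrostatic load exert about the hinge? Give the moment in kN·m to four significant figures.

γ = ρg = 833 × 9.81 / 1000 = 8.17173 kN/m³.
The centroid lies 1.5/2 = 0.75 m below the top edge, so the centroid depth is h_c = 2.95 + 0.75 = 3.7 m.
A = 2 × 1.5 = 3 m².
Resultant F = γ·h_c·A = 8.17173 × 3.7 × 3 = 90.7062 kN.
I_c = b·h³/12 = 2 × 1.5³/12 = 0.5625 m⁴.
Centre of pressure: y_p = y_c + I_c/(y_c·A) = 3.7 + 0.5625/(3.7 × 3) = 3.7 + 0.0506757 = 3.75068 m along the plane.
The resultant acts 0.75 + 0.0506757 = 0.800676 m (along the plate) below the hinge at the top edge, so the moment about the hinge is M = F × 0.800676 = 90.7062 × 0.800676 = 72.6263 kN·m.

M ≈ 72.63 kN·m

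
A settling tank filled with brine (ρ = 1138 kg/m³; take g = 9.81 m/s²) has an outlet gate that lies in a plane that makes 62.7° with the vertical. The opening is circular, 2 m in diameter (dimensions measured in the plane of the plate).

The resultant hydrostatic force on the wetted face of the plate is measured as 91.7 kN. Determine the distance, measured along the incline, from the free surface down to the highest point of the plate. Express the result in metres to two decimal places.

γ = ρg = 1138 × 9.81 / 1000 = 11.16378 kN/m³.
A = π(1)² = 3.14159 m².
From F = γ·h_c·A, the centroid depth is h_c = 91.7/(11.16378 × 3.14159) = 2.61462 m.
The plate makes 62.7° with the vertical, i.e. θ = 90° − 62.7° = 27.3° to the horizontal. Measuring y along the incline from the free-surface line, vertical depth h = y·sinθ with sinθ = 0.458650.
Along the incline, y_c = h_c/sinθ = 2.61462/0.458650 = 5.70069 m.
The centroid is at the centre, 1 m below the top of the plate, so the highest point sits at y_top = 5.70069 − 1 = 4.70069 m along the incline.

y_top ≈ 4.70 m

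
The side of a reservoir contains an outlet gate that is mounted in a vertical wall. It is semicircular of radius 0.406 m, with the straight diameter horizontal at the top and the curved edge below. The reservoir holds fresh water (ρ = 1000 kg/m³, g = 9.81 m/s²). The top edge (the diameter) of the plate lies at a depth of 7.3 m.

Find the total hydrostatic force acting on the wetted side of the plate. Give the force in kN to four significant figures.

F ≈ 18.98 kN

γ = ρg = 1000 × 9.81 = 9810 N/m³ = 9.81 kN/m³.
The centroid of a semicircle lies 4r/(3π) = 0.172312 m from the diameter, here below the top edge, so the centroid depth is h_c = 7.3 + 0.172312 = 7.47231 m.
A = πr²/2 = π × 0.406²/2 = 0.258924 m².
Resultant F = γ·h_c·A = 9.81 × 7.47231 × 0.258924 = 18.98 kN.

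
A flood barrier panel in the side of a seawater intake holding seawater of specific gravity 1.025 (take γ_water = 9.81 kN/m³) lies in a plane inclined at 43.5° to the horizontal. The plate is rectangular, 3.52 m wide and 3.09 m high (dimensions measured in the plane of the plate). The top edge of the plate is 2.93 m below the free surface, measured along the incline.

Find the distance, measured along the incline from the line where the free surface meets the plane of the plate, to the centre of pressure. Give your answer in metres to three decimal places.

γ = 1.025 × 9.81 = 10.05525 kN/m³.
Let θ = 43.5° be the plate's angle to the horizontal; measure y along the incline from where the plane meets the free surface. Vertical depth h = y·sinθ with sinθ = 0.688355.
The centroid lies 3.09/2 = 1.545 m below the top edge, so y_c = 2.93 + 1.545 = 4.475 m and h_c = 4.475 × 0.688355 = 3.08039 m.
A = 3.52 × 3.09 = 10.8768 m².
Resultant F = γ·h_c·A = 10.05525 × 3.08039 × 10.8768 = 336.899 kN.
I_c = b·h³/12 = 3.52 × 3.09³/12 = 8.6544 m⁴.
Centre of pressure: y_p = y_c + I_c/(y_c·A) = 4.475 + 8.6544/(4.475 × 10.8768) = 4.475 + 0.177805 = 4.6528 m along the plane.

y_p = 4.653 m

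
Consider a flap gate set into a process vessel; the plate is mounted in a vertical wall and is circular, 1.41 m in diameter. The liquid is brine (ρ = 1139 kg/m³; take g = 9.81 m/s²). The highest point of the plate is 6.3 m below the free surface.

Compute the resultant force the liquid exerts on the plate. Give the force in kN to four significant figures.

F ≈ 122.2 kN

γ = ρg = 1139 × 9.81 / 1000 = 11.17359 kN/m³.
The centroid is at the centre, 0.705 m below the top of the plate, so the centroid depth is h_c = 6.3 + 0.705 = 7.005 m.
A = π(0.705)² = 1.56145 m².
Resultant F = γ·h_c·A = 11.17359 × 7.005 × 1.56145 = 122.216 kN.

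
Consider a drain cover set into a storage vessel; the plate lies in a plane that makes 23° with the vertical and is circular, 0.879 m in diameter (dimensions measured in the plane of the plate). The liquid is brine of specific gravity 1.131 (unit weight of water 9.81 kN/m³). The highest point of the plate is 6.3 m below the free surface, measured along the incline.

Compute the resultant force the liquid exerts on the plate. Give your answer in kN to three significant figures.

F ≈ 41.8 kN

γ = 1.131 × 9.81 = 11.09511 kN/m³.
The plate makes 23° with the vertical, i.e. θ = 90° − 23° = 67° to the horizontal. Measuring y along the incline from the free-surface line, vertical depth h = y·sinθ with sinθ = 0.920505.
The centroid is at the centre, 0.4395 m below the top of the plate, so y_c = 6.3 + 0.4395 = 6.7395 m and h_c = 6.7395 × 0.920505 = 6.20374 m.
A = π(0.4395)² = 0.606831 m².
Resultant F = γ·h_c·A = 11.09511 × 6.20374 × 0.606831 = 41.7689 kN.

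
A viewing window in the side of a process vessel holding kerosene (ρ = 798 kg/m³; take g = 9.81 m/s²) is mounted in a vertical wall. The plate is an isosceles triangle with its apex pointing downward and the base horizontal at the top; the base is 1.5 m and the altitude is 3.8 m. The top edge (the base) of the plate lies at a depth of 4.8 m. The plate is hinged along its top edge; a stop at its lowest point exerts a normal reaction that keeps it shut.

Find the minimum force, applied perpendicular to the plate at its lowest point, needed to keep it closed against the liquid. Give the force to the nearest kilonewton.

γ = ρg = 798 × 9.81 / 1000 = 7.82838 kN/m³.
With the apex down, the centroid sits h/3 = 3.8/3 = 1.26667 m below the base (the top edge), so the centroid depth is h_c = 4.8 + 1.26667 = 6.06667 m.
A = ½ × 1.5 × 3.8 = 2.85 m².
Resultant F = γ·h_c·A = 7.82838 × 6.06667 × 2.85 = 135.353 kN.
I_c = b·h³/36 = 1.5 × 3.8³/36 = 2.28633 m⁴.
Centre of pressure: y_p = y_c + I_c/(y_c·A) = 6.06667 + 2.28633/(6.06667 × 2.85) = 6.06667 + 0.132234 = 6.1989 m along the plane.
The resultant acts 1.26667 + 0.132234 = 1.3989 m (along the plate) below the hinge at the top edge, so the moment about the hinge is M = F × 1.3989 = 135.353 × 1.3989 = 189.345 kN·m.
A normal force at the bottom, 3.8 m from the hinge, must supply this moment: P = 189.345/3.8 = 49.8276 kN.

P ≈ 50 kN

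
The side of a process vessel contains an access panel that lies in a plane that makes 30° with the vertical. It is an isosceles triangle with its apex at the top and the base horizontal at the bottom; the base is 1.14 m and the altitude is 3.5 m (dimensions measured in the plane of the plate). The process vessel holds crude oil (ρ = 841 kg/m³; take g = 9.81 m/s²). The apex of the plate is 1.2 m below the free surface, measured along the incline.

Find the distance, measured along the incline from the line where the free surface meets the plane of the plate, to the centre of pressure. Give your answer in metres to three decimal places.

γ = ρg = 841 × 9.81 / 1000 = 8.25021 kN/m³.
The plate makes 30° with the vertical, i.e. θ = 90° − 30° = 60° to the horizontal. Measuring y along the incline from the free-surface line, vertical depth h = y·sinθ with sinθ = 0.866025.
With the apex up, the centroid sits 2h/3 = 2 × 3.5/3 = 2.33333 m below the apex, so y_c = 1.2 + 2.33333 = 3.53333 m and h_c = 3.53333 × 0.866025 = 3.05995 m.
A = ½ × 1.14 × 3.5 = 1.995 m².
Resultant F = γ·h_c·A = 8.25021 × 3.05995 × 1.995 = 50.3642 kN.
I_c = b·h³/36 = 1.14 × 3.5³/36 = 1.35771 m⁴.
Centre of pressure: y_p = y_c + I_c/(y_c·A) = 3.53333 + 1.35771/(3.53333 × 1.995) = 3.53333 + 0.19261 = 3.72594 m along the plane.

y_p = 3.726 m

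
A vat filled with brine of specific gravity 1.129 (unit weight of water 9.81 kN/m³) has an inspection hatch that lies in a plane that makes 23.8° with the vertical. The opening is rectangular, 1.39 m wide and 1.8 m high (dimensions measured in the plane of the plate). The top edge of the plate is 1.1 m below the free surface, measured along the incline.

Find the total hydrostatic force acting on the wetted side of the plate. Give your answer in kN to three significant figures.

F ≈ 50.7 kN

γ = 1.129 × 9.81 = 11.07549 kN/m³.
The plate makes 23.8° with the vertical, i.e. θ = 90° − 23.8° = 66.2° to the horizontal. Measuring y along the incline from the free-surface line, vertical depth h = y·sinθ with sinθ = 0.914960.
The centroid lies 1.8/2 = 0.9 m below the top edge, so y_c = 1.1 + 0.9 = 2 m and h_c = 2 × 0.914960 = 1.82992 m.
A = 1.39 × 1.8 = 2.502 m².
Resultant F = γ·h_c·A = 11.07549 × 1.82992 × 2.502 = 50.7087 kN.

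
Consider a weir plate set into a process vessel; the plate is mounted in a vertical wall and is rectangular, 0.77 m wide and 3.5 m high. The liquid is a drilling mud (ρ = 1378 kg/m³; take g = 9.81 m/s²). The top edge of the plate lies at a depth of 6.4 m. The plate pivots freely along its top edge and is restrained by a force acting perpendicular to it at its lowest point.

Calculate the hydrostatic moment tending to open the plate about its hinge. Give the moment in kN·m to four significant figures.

γ = ρg = 1378 × 9.81 / 1000 = 13.51818 kN/m³.
The centroid lies 3.5/2 = 1.75 m below the top edge, so the centroid depth is h_c = 6.4 + 1.75 = 8.15 m.
A = 0.77 × 3.5 = 2.695 m².
Resultant F = γ·h_c·A = 13.51818 × 8.15 × 2.695 = 296.917 kN.
I_c = b·h³/12 = 0.77 × 3.5³/12 = 2.75115 m⁴.
Centre of pressure: y_p = y_c + I_c/(y_c·A) = 8.15 + 2.75115/(8.15 × 2.695) = 8.15 + 0.125256 = 8.27526 m along the plane.
The resultant acts 1.75 + 0.125256 = 1.87526 m (along the plate) below the hinge at the top edge, so the moment about the hinge is M = F × 1.87526 = 296.917 × 1.87526 = 556.797 kN·m.

M ≈ 556.8 kN·m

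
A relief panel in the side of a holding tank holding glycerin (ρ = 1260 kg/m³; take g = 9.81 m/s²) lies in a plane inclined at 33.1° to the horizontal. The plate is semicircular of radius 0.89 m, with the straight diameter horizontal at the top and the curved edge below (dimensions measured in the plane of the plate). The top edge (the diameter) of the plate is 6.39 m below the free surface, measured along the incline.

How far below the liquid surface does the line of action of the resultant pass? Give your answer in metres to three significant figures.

h_p = 3.70 m

γ = ρg = 1260 × 9.81 / 1000 = 12.3606 kN/m³.
Let θ = 33.1° be the plate's angle to the horizontal; measure y along the incline from where the plane meets the free surface. Vertical depth h = y·sinθ with sinθ = 0.546102.
The centroid of a semicircle lies 4r/(3π) = 0.377728 m from the diameter, here below the top edge, so y_c = 6.39 + 0.377728 = 6.76773 m and h_c = 6.76773 × 0.546102 = 3.69587 m.
A = πr²/2 = π × 0.89²/2 = 1.24423 m².
Resultant F = γ·h_c·A = 12.3606 × 3.69587 × 1.24423 = 56.8404 kN.
I_c = (π/8 − 8/(9π))·r⁴ = 0.109757 × 0.89⁴ = 0.068864 m⁴.
Centre of pressure: y_p = y_c + I_c/(y_c·A) = 6.76773 + 0.068864/(6.76773 × 1.24423) = 6.76773 + 0.00817803 = 6.77591 m along the plane.
Vertically, h_p = y_p·sinθ = 6.77591 × 0.546102 = 3.70034 m.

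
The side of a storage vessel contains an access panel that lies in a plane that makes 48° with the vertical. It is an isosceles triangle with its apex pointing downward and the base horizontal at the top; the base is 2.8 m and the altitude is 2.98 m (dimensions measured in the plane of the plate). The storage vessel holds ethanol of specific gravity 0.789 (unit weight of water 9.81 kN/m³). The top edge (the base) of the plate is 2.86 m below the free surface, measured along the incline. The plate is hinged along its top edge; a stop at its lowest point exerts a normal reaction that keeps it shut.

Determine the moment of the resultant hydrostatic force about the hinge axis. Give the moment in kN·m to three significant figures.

γ = 0.789 × 9.81 = 7.74009 kN/m³.
The plate makes 48° with the vertical, i.e. θ = 90° − 48° = 42° to the horizontal. Measuring y along the incline from the free-surface line, vertical depth h = y·sinθ with sinθ = 0.669131.
With the apex down, the centroid sits h/3 = 2.98/3 = 0.993333 m below the base (the top edge), so y_c = 2.86 + 0.993333 = 3.85333 m and h_c = 3.85333 × 0.669131 = 2.57838 m.
A = ½ × 2.8 × 2.98 = 4.172 m².
Resultant F = γ·h_c·A = 7.74009 × 2.57838 × 4.172 = 83.2602 kN.
I_c = b·h³/36 = 2.8 × 2.98³/36 = 2.05828 m⁴.
Centre of pressure: y_p = y_c + I_c/(y_c·A) = 3.85333 + 2.05828/(3.85333 × 4.172) = 3.85333 + 0.128034 = 3.98136 m along the plane.
The resultant acts 0.993333 + 0.128034 = 1.12137 m (along the plate) below the hinge at the top edge, so the moment about the hinge is M = F × 1.12137 = 83.2602 × 1.12137 = 93.3655 kN·m.

M ≈ 93.4 kN·m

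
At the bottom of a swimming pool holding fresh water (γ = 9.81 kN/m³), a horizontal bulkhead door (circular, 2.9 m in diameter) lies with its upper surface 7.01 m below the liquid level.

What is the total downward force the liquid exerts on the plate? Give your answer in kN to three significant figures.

γ = 9.81 kN/m³.
The plate is horizontal, so pressure is uniform at p = γ·h = 9.81 × 7.01 = 68.7681 kN/m².
A = π(1.45)² = 6.6052 m².
F = p·A = 68.7681 × 6.6052 = 454.227 kN.

F ≈ 454 kN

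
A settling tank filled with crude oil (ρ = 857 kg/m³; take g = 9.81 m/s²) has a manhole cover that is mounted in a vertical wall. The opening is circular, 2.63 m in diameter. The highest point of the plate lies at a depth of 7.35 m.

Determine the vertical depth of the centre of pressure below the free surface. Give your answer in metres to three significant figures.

h_p = 8.71 m

γ = ρg = 857 × 9.81 / 1000 = 8.40717 kN/m³.
The centroid is at the centre, 1.315 m below the top of the plate, so the centroid depth is h_c = 7.35 + 1.315 = 8.665 m.
A = π(1.315)² = 5.43252 m².
Resultant F = γ·h_c·A = 8.40717 × 8.665 × 5.43252 = 395.749 kN.
I_c = πr⁴/4 = π × 1.315⁴/4 = 2.34851 m⁴.
Centre of pressure: y_p = y_c + I_c/(y_c·A) = 8.665 + 2.34851/(8.665 × 5.43252) = 8.665 + 0.049891 = 8.71489 m along the plane.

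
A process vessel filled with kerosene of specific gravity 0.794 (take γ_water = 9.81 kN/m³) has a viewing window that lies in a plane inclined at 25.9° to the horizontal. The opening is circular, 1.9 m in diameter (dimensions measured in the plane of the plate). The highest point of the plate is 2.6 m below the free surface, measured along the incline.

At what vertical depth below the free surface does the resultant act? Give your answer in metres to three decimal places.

h_p = 1.578 m

γ = 0.794 × 9.81 = 7.78914 kN/m³.
Let θ = 25.9° be the plate's angle to the horizontal; measure y along the incline from where the plane meets the free surface. Vertical depth h = y·sinθ with sinθ = 0.436802.
The centroid is at the centre, 0.95 m below the top of the plate, so y_c = 2.6 + 0.95 = 3.55 m and h_c = 3.55 × 0.436802 = 1.55065 m.
A = π(0.95)² = 2.83529 m².
Resultant F = γ·h_c·A = 7.78914 × 1.55065 × 2.83529 = 34.2453 kN.
I_c = πr⁴/4 = π × 0.95⁴/4 = 0.639712 m⁴.
Centre of pressure: y_p = y_c + I_c/(y_c·A) = 3.55 + 0.639712/(3.55 × 2.83529) = 3.55 + 0.0635563 = 3.61356 m along the plane.
Vertically, h_p = y_p·sinθ = 3.61356 × 0.436802 = 1.57841 m.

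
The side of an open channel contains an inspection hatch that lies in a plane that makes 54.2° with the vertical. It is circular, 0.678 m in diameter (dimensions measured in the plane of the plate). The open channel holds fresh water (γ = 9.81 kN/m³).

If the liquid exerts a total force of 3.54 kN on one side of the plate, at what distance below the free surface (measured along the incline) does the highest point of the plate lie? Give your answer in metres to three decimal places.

γ = 9.81 kN/m³.
A = π(0.339)² = 0.361035 m².
From F = γ·h_c·A, the centroid depth is h_c = 3.54/(9.81 × 0.361035) = 0.999505 m.
The plate makes 54.2° with the vertical, i.e. θ = 90° − 54.2° = 35.8° to the horizontal. Measuring y along the incline from the free-surface line, vertical depth h = y·sinθ with sinθ = 0.584958.
Along the incline, y_c = h_c/sinθ = 0.999505/0.584958 = 1.70868 m.
The centroid is at the centre, 0.339 m below the top of the plate, so the highest point sits at y_top = 1.70868 − 0.339 = 1.36968 m along the incline.

y_top ≈ 1.370 m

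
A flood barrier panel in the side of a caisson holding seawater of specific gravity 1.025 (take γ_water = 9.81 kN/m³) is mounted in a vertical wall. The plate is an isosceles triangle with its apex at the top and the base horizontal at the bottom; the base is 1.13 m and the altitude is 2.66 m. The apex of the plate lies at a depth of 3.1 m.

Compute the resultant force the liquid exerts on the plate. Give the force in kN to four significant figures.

γ = 1.025 × 9.81 = 10.05525 kN/m³.
With the apex up, the centroid sits 2h/3 = 2 × 2.66/3 = 1.77333 m below the apex, so the centroid depth is h_c = 3.1 + 1.77333 = 4.87333 m.
A = ½ × 1.13 × 2.66 = 1.5029 m².
Resultant F = γ·h_c·A = 10.05525 × 4.87333 × 1.5029 = 73.6459 kN.

F ≈ 73.65 kN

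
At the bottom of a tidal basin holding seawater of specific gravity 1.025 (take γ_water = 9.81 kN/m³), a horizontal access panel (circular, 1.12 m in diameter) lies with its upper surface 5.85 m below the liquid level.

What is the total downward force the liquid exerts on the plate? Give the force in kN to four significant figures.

γ = 1.025 × 9.81 = 10.05525 kN/m³.
The plate is horizontal, so pressure is uniform at p = γ·h = 10.05525 × 5.85 = 58.8232 kN/m².
A = π(0.56)² = 0.985203 m².
F = p·A = 58.8232 × 0.985203 = 57.9528 kN.

F ≈ 57.95 kN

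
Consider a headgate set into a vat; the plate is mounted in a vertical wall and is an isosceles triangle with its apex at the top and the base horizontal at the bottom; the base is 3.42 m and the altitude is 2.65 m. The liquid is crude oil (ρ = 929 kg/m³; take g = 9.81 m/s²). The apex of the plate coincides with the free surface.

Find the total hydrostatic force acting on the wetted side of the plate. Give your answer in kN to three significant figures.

F ≈ 73.0 kN

γ = ρg = 929 × 9.81 / 1000 = 9.11349 kN/m³.
With the apex up, the centroid sits 2h/3 = 2 × 2.65/3 = 1.76667 m below the apex, so the centroid depth is h_c = 1.76667 m.
A = ½ × 3.42 × 2.65 = 4.5315 m².
Resultant F = γ·h_c·A = 9.11349 × 1.76667 × 4.5315 = 72.9595 kN.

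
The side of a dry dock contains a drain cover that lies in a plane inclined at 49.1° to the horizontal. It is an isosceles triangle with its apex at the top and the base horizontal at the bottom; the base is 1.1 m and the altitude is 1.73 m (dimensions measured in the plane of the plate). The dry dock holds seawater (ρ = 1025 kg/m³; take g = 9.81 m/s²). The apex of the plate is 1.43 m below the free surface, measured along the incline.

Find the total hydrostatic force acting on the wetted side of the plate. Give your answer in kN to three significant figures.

F ≈ 18.7 kN

γ = ρg = 1025 × 9.81 / 1000 = 10.05525 kN/m³.
Let θ = 49.1° be the plate's angle to the horizontal; measure y along the incline from where the plane meets the free surface. Vertical depth h = y·sinθ with sinθ = 0.755853.
With the apex up, the centroid sits 2h/3 = 2 × 1.73/3 = 1.15333 m below the apex, so y_c = 1.43 + 1.15333 = 2.58333 m and h_c = 2.58333 × 0.755853 = 1.95262 m.
A = ½ × 1.1 × 1.73 = 0.9515 m².
Resultant F = γ·h_c·A = 10.05525 × 1.95262 × 0.9515 = 18.6818 kN.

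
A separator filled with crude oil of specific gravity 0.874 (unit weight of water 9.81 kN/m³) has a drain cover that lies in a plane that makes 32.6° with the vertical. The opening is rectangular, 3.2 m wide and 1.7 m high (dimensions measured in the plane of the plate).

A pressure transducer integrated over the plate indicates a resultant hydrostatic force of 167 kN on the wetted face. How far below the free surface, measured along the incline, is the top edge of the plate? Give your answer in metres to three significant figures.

γ = 0.874 × 9.81 = 8.57394 kN/m³.
A = 3.2 × 1.7 = 5.44 m².
From F = γ·h_c·A, the centroid depth is h_c = 167/(8.57394 × 5.44) = 3.58045 m.
The plate makes 32.6° with the vertical, i.e. θ = 90° − 32.6° = 57.4° to the horizontal. Measuring y along the incline from the free-surface line, vertical depth h = y·sinθ with sinθ = 0.842452.
Along the incline, y_c = h_c/sinθ = 3.58045/0.842452 = 4.25003 m.
The centroid lies 1.7/2 = 0.85 m below the top edge, so the top edge sits at y_top = 4.25003 − 0.85 = 3.40003 m along the incline.

y_top ≈ 3.40 m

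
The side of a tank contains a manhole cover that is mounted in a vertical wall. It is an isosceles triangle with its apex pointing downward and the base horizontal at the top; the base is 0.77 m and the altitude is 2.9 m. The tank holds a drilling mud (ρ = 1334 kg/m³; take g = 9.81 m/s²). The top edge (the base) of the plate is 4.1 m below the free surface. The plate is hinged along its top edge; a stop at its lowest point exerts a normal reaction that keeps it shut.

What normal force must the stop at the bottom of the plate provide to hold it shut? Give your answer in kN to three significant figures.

γ = ρg = 1334 × 9.81 / 1000 = 13.08654 kN/m³.
With the apex down, the centroid sits h/3 = 2.9/3 = 0.966667 m below the base (the top edge), so the centroid depth is h_c = 4.1 + 0.966667 = 5.06667 m.
A = ½ × 0.77 × 2.9 = 1.1165 m².
Resultant F = γ·h_c·A = 13.08654 × 5.06667 × 1.1165 = 74.0297 kN.
I_c = b·h³/36 = 0.77 × 2.9³/36 = 0.521654 m⁴.
Centre of pressure: y_p = y_c + I_c/(y_c·A) = 5.06667 + 0.521654/(5.06667 × 1.1165) = 5.06667 + 0.0922149 = 5.15888 m along the plane.
The resultant acts 0.966667 + 0.0922149 = 1.05888 m (along the plate) below the hinge at the top edge, so the moment about the hinge is M = F × 1.05888 = 74.0297 × 1.05888 = 78.3886 kN·m.
A normal force at the bottom, 2.9 m from the hinge, must supply this moment: P = 78.3886/2.9 = 27.0306 kN.

P ≈ 27.0 kN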